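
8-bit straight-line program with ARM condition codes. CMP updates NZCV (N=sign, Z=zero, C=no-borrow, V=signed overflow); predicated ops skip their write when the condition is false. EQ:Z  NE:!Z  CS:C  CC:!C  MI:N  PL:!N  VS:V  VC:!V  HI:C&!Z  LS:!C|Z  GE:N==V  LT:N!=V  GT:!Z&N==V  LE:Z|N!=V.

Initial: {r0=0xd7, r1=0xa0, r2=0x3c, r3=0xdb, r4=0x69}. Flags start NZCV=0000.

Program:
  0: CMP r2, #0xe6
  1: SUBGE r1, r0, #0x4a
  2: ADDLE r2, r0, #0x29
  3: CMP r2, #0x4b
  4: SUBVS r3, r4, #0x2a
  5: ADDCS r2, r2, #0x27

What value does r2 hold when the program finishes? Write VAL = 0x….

0: ✓ CMP  NZCV=0000
1: ✓ SUBGE  r1←0x8d
2: · ADDLE
3: ✓ CMP  NZCV=1000
4: · SUBVS
5: · ADDCS

VAL = 0x3c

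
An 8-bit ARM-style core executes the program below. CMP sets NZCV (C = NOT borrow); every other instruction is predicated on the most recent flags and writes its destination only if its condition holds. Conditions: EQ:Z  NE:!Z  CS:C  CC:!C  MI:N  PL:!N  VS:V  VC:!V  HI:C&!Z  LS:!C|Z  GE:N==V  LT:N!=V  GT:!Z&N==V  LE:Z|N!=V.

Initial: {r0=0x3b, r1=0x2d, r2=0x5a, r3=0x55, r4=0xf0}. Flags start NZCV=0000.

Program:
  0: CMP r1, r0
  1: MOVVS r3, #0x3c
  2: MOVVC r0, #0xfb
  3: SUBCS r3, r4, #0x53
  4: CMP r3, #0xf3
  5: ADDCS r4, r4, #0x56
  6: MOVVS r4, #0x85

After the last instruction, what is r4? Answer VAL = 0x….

[0] flags=1000 → (cmp)
[1] flags=1000 VS?F → skip
[2] flags=1000 VC?T → r0=0xfb
[3] flags=1000 CS?F → skip
[4] flags=0000 → (cmp)
[5] flags=0000 CS?F → skip
[6] flags=0000 VS?F → skip

VAL = 0xf0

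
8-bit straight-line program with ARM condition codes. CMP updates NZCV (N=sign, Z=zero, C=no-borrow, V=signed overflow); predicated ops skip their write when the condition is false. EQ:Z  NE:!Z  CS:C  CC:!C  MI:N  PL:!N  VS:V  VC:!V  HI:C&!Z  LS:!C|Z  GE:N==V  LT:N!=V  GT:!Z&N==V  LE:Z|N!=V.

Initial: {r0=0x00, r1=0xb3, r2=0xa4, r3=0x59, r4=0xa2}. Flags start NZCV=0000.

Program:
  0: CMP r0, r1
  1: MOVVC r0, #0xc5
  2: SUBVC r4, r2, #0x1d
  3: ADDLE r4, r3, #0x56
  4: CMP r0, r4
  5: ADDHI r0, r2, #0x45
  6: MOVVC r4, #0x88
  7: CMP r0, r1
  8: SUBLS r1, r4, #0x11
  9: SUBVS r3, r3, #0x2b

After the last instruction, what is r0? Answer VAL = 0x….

VAL = 0xe9

[0] flags=0000 → (cmp)
[1] flags=0000 VC?T → r0=0xc5
[2] flags=0000 VC?T → r4=0x87
[3] flags=0000 LE?F → skip
[4] flags=0010 → (cmp)
[5] flags=0010 HI?T → r0=0xe9
[6] flags=0010 VC?T → r4=0x88
[7] flags=0010 → (cmp)
[8] flags=0010 LS?F → skip
[9] flags=0010 VS?F → skip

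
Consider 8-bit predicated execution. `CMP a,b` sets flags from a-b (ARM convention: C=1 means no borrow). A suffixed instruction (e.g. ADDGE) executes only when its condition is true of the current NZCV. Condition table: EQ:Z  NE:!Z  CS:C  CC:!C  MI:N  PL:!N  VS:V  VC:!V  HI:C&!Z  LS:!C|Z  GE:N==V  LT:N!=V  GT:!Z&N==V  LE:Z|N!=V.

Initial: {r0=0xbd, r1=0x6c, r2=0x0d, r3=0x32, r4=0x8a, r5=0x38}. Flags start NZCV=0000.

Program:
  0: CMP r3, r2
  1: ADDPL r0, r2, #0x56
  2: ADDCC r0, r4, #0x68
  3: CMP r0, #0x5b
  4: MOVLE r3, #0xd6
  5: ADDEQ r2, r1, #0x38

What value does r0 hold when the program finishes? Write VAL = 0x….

VAL = 0x63

[0] flags=0010 → (cmp)
[1] flags=0010 PL?T → r0=0x63
[2] flags=0010 CC?F → skip
[3] flags=0010 → (cmp)
[4] flags=0010 LE?F → skip
[5] flags=0010 EQ?F → skip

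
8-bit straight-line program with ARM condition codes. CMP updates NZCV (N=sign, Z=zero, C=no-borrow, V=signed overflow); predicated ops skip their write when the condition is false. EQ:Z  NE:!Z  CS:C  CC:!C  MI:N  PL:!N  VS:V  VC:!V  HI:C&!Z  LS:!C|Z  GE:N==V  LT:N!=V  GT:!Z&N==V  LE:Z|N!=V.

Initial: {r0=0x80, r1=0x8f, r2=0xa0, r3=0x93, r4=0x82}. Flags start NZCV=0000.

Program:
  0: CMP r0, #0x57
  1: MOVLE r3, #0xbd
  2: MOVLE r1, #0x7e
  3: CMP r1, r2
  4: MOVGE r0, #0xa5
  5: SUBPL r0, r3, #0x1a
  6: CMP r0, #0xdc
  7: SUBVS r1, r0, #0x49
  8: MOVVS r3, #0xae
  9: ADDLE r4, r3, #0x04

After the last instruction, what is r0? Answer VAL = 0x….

VAL = 0xa5

0: ✓ CMP  NZCV=0011
1: ✓ MOVLE  r3←0xbd
2: ✓ MOVLE  r1←0x7e
3: ✓ CMP  NZCV=1001
4: ✓ MOVGE  r0←0xa5
5: · SUBPL
6: ✓ CMP  NZCV=1000
7: · SUBVS
8: · MOVVS
9: ✓ ADDLE  r4←0xc1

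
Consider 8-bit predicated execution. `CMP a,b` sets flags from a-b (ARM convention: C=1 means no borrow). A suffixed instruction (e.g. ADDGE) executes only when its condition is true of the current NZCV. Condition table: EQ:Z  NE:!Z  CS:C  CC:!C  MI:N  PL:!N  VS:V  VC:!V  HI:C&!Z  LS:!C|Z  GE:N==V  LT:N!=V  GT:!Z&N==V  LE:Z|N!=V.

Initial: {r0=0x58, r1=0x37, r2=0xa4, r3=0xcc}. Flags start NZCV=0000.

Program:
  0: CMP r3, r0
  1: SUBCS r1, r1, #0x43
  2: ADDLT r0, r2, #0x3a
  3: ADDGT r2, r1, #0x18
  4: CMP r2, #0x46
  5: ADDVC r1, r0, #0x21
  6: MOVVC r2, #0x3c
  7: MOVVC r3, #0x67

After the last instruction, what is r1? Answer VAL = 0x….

[0] flags=0011 → (cmp)
[1] flags=0011 CS?T → r1=0xf4
[2] flags=0011 LT?T → r0=0xde
[3] flags=0011 GT?F → skip
[4] flags=0011 → (cmp)
[5] flags=0011 VC?F → skip
[6] flags=0011 VC?F → skip
[7] flags=0011 VC?F → skip

VAL = 0xf4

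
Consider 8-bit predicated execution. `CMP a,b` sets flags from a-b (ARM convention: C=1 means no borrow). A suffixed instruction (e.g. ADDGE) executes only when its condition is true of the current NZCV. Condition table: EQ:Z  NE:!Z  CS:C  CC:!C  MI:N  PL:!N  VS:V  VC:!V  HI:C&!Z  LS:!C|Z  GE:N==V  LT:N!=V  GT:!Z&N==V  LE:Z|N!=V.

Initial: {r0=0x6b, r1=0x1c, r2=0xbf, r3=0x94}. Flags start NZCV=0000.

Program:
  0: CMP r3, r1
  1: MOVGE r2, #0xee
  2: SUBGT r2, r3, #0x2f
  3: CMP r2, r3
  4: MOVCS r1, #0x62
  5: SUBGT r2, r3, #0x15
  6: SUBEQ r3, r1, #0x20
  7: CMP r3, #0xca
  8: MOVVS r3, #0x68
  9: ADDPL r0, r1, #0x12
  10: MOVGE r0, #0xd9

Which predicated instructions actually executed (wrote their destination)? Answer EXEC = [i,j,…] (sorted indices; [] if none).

EXEC = [4,5]

0: ✓ CMP  NZCV=0011
1: · MOVGE
2: · SUBGT
3: ✓ CMP  NZCV=0010
4: ✓ MOVCS  r1←0x62
5: ✓ SUBGT  r2←0x7f
6: · SUBEQ
7: ✓ CMP  NZCV=1000
8: · MOVVS
9: · ADDPL
10: · MOVGE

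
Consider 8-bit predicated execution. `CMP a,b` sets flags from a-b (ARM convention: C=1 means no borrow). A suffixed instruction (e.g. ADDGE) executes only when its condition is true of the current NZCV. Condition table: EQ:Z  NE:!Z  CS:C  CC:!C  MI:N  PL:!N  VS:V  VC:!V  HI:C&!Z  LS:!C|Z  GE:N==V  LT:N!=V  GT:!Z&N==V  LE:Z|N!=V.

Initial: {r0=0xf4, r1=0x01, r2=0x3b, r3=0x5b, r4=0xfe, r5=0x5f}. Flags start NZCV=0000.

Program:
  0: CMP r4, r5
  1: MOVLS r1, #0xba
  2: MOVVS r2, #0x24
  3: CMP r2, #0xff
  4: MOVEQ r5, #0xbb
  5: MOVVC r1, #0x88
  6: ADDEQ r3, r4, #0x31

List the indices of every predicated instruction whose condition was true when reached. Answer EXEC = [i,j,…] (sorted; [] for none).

EXEC = [5]

0: ✓ CMP  NZCV=1010
1: · MOVLS
2: · MOVVS
3: ✓ CMP  NZCV=0000
4: · MOVEQ
5: ✓ MOVVC  r1←0x88
6: · ADDEQ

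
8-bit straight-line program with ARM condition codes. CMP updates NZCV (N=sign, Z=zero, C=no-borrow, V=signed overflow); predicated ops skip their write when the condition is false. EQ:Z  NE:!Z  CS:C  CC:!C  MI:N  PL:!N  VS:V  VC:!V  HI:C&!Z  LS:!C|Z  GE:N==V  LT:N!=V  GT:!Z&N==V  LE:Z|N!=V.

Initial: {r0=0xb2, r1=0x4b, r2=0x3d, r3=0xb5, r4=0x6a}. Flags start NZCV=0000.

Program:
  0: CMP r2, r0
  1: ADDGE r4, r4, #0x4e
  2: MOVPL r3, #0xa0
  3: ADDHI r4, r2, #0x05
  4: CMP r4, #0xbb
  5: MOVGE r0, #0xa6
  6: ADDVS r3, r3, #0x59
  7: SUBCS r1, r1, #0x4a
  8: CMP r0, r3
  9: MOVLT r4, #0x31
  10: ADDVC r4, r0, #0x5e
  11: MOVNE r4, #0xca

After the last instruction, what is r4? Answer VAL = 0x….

0: ✓ CMP  NZCV=1001
1: ✓ ADDGE  r4←0xb8
2: · MOVPL
3: · ADDHI
4: ✓ CMP  NZCV=1000
5: · MOVGE
6: · ADDVS
7: · SUBCS
8: ✓ CMP  NZCV=1000
9: ✓ MOVLT  r4←0x31
10: ✓ ADDVC  r4←0x10
11: ✓ MOVNE  r4←0xca

VAL = 0xca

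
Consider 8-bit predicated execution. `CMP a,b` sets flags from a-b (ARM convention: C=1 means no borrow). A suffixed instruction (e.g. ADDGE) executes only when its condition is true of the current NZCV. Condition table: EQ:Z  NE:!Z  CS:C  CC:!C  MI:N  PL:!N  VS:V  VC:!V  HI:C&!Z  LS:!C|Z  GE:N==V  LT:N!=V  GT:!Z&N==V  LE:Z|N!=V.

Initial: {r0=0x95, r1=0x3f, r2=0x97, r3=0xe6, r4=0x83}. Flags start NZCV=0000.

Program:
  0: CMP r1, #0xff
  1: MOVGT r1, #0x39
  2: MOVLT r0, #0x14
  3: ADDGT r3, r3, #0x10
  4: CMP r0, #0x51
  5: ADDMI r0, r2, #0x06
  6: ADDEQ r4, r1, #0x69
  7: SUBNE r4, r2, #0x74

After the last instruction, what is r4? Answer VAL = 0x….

VAL = 0x23

[0] flags=0000 → (cmp)
[1] flags=0000 GT?T → r1=0x39
[2] flags=0000 LT?F → skip
[3] flags=0000 GT?T → r3=0xf6
[4] flags=0011 → (cmp)
[5] flags=0011 MI?F → skip
[6] flags=0011 EQ?F → skip
[7] flags=0011 NE?T → r4=0x23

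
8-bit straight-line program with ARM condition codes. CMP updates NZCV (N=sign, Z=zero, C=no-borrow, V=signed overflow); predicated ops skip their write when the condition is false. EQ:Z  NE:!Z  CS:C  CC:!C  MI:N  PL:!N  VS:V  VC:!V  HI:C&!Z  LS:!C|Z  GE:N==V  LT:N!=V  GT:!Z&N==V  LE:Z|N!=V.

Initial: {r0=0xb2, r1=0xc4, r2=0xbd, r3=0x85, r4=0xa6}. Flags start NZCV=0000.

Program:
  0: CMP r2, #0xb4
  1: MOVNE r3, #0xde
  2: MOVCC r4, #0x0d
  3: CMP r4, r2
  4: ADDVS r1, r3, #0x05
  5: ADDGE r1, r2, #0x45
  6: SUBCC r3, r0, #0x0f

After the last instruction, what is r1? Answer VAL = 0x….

VAL = 0xc4

[0] flags=0010 → (cmp)
[1] flags=0010 NE?T → r3=0xde
[2] flags=0010 CC?F → skip
[3] flags=1000 → (cmp)
[4] flags=1000 VS?F → skip
[5] flags=1000 GE?F → skip
[6] flags=1000 CC?T → r3=0xa3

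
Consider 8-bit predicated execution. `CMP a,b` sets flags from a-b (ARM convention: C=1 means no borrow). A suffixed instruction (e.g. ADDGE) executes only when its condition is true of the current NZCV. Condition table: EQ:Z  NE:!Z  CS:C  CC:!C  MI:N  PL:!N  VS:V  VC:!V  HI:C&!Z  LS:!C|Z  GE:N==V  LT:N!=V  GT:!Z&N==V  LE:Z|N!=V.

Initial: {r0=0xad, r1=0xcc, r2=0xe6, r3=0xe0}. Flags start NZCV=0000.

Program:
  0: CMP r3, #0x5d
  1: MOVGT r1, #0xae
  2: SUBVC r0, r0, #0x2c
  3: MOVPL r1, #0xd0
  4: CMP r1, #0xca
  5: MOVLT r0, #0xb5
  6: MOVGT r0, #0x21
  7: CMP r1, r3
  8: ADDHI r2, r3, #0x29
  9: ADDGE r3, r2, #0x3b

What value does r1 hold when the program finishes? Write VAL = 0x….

0: ✓ CMP  NZCV=1010
1: · MOVGT
2: ✓ SUBVC  r0←0x81
3: · MOVPL
4: ✓ CMP  NZCV=0010
5: · MOVLT
6: ✓ MOVGT  r0←0x21
7: ✓ CMP  NZCV=1000
8: · ADDHI
9: · ADDGE

VAL = 0xcc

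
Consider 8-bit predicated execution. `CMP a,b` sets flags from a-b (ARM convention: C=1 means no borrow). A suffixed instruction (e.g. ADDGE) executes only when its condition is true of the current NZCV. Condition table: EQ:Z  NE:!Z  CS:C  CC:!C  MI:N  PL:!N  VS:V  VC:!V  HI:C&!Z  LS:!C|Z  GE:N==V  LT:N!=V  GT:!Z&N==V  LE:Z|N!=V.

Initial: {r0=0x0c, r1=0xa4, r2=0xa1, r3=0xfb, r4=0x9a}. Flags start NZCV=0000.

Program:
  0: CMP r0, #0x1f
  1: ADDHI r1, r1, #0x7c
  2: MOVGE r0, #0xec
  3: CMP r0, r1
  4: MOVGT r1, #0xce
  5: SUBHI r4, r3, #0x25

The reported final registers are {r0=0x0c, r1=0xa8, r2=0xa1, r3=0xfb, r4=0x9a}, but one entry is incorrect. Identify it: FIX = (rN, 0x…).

FIX = (r1, 0xce)

0: ✓ CMP  NZCV=1000
1: · ADDHI
2: · MOVGE
3: ✓ CMP  NZCV=0000
4: ✓ MOVGT  r1←0xce
5: · SUBHI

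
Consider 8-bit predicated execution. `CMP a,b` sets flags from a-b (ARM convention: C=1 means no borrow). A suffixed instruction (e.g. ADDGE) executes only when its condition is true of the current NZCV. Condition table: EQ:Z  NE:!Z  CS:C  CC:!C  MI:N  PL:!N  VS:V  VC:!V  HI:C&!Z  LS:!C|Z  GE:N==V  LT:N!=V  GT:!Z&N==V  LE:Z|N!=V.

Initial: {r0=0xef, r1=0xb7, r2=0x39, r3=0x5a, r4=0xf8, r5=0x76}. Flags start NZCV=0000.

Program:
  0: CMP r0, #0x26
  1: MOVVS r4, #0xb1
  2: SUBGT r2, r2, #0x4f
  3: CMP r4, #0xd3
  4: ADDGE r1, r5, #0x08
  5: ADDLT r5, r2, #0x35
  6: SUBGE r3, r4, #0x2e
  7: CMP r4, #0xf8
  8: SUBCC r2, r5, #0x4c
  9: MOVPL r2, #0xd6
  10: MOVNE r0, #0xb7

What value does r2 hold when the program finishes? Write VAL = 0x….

VAL = 0xd6

0: ✓ CMP  NZCV=1010
1: · MOVVS
2: · SUBGT
3: ✓ CMP  NZCV=0010
4: ✓ ADDGE  r1←0x7e
5: · ADDLT
6: ✓ SUBGE  r3←0xca
7: ✓ CMP  NZCV=0110
8: · SUBCC
9: ✓ MOVPL  r2←0xd6
10: · MOVNE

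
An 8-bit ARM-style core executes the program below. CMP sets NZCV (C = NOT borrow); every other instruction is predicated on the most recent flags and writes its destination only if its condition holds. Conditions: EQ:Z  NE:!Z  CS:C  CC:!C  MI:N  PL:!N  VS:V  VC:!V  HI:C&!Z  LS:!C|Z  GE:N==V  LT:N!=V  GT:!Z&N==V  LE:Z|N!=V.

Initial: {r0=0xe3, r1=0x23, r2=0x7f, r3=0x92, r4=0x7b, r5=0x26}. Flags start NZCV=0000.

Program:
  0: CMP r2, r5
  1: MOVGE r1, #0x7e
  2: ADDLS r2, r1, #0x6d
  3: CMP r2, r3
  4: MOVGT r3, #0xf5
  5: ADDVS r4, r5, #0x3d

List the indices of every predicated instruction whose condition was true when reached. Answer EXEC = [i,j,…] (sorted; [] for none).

0: ✓ CMP  NZCV=0010
1: ✓ MOVGE  r1←0x7e
2: · ADDLS
3: ✓ CMP  NZCV=1001
4: ✓ MOVGT  r3←0xf5
5: ✓ ADDVS  r4←0x63

EXEC = [1,4,5]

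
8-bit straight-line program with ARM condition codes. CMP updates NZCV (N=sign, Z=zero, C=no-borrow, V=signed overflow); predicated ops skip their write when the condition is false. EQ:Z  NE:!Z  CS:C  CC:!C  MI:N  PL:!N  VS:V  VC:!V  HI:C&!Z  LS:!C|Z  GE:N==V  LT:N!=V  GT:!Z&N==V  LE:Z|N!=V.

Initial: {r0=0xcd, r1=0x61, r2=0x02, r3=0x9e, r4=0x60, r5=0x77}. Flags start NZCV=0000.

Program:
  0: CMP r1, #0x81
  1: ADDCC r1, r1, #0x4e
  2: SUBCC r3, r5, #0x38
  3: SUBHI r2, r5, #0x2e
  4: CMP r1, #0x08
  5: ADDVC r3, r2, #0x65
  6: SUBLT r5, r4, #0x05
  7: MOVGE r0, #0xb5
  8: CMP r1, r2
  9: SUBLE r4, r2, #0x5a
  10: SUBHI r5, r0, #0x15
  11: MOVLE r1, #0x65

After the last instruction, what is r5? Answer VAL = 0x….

[0] flags=1001 → (cmp)
[1] flags=1001 CC?T → r1=0xaf
[2] flags=1001 CC?T → r3=0x3f
[3] flags=1001 HI?F → skip
[4] flags=1010 → (cmp)
[5] flags=1010 VC?T → r3=0x67
[6] flags=1010 LT?T → r5=0x5b
[7] flags=1010 GE?F → skip
[8] flags=1010 → (cmp)
[9] flags=1010 LE?T → r4=0xa8
[10] flags=1010 HI?T → r5=0xb8
[11] flags=1010 LE?T → r1=0x65

VAL = 0xb8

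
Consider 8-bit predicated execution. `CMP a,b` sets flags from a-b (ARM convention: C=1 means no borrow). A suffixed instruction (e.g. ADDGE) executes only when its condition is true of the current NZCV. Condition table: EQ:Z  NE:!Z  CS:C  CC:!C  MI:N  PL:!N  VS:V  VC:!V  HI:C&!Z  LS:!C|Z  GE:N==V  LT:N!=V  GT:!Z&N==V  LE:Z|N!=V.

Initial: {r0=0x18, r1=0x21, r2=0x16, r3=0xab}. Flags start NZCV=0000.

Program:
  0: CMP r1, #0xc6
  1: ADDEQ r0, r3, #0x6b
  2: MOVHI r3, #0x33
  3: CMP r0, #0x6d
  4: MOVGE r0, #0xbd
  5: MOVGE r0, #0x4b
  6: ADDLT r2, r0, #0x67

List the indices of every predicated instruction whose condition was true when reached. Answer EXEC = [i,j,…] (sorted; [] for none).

0: ✓ CMP  NZCV=0000
1: · ADDEQ
2: · MOVHI
3: ✓ CMP  NZCV=1000
4: · MOVGE
5: · MOVGE
6: ✓ ADDLT  r2←0x7f

EXEC = [6]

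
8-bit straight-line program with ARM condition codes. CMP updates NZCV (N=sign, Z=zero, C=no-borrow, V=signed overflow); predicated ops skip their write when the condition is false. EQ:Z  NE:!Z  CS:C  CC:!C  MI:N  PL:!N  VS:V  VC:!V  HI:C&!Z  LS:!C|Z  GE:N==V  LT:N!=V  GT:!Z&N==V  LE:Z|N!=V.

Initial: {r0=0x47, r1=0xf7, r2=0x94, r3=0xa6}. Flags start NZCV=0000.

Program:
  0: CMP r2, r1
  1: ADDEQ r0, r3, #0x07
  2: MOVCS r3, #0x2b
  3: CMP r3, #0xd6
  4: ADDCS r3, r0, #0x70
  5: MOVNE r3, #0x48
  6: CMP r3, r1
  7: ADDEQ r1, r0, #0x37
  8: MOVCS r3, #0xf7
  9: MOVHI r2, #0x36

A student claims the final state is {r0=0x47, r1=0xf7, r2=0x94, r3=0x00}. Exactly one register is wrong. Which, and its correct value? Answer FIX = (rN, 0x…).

[0] flags=1000 → (cmp)
[1] flags=1000 EQ?F → skip
[2] flags=1000 CS?F → skip
[3] flags=1000 → (cmp)
[4] flags=1000 CS?F → skip
[5] flags=1000 NE?T → r3=0x48
[6] flags=0000 → (cmp)
[7] flags=0000 EQ?F → skip
[8] flags=0000 CS?F → skip
[9] flags=0000 HI?F → skip

FIX = (r3, 0x48)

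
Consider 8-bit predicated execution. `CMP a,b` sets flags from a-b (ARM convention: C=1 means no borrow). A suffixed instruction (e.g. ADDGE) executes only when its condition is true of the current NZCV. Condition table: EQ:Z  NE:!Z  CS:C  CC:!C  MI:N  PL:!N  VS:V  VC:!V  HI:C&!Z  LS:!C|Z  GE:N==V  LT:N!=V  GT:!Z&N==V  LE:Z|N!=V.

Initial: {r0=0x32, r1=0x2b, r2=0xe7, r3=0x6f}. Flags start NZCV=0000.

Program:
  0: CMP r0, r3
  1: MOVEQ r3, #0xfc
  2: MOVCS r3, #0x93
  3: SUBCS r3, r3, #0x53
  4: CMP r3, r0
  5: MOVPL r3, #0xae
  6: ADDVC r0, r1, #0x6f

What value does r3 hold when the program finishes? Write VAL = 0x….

VAL = 0xae

[0] flags=1000 → (cmp)
[1] flags=1000 EQ?F → skip
[2] flags=1000 CS?F → skip
[3] flags=1000 CS?F → skip
[4] flags=0010 → (cmp)
[5] flags=0010 PL?T → r3=0xae
[6] flags=0010 VC?T → r0=0x9a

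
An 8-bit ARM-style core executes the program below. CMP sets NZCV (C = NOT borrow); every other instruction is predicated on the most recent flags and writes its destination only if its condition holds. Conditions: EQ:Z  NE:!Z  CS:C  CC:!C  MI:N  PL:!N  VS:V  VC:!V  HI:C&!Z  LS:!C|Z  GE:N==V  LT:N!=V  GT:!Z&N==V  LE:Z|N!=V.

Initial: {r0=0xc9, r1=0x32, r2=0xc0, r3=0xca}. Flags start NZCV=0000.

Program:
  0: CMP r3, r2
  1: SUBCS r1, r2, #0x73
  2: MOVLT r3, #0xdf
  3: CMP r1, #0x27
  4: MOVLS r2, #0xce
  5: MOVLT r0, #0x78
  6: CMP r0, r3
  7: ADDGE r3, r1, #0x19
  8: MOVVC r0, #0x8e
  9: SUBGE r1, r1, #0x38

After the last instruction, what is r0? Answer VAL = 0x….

[0] flags=0010 → (cmp)
[1] flags=0010 CS?T → r1=0x4d
[2] flags=0010 LT?F → skip
[3] flags=0010 → (cmp)
[4] flags=0010 LS?F → skip
[5] flags=0010 LT?F → skip
[6] flags=1000 → (cmp)
[7] flags=1000 GE?F → skip
[8] flags=1000 VC?T → r0=0x8e
[9] flags=1000 GE?F → skip

VAL = 0x8e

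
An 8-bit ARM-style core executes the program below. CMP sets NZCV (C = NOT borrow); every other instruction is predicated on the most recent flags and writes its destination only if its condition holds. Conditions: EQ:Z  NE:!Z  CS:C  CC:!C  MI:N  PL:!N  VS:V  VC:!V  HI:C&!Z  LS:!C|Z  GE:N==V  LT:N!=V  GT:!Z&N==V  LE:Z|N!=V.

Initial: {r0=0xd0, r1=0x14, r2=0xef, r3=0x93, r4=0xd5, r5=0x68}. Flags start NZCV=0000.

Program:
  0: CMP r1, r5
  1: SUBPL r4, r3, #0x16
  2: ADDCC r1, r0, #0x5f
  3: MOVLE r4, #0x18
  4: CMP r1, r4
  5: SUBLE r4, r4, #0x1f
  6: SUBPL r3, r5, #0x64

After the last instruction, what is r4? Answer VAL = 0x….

0: ✓ CMP  NZCV=1000
1: · SUBPL
2: ✓ ADDCC  r1←0x2f
3: ✓ MOVLE  r4←0x18
4: ✓ CMP  NZCV=0010
5: · SUBLE
6: ✓ SUBPL  r3←0x04

VAL = 0x18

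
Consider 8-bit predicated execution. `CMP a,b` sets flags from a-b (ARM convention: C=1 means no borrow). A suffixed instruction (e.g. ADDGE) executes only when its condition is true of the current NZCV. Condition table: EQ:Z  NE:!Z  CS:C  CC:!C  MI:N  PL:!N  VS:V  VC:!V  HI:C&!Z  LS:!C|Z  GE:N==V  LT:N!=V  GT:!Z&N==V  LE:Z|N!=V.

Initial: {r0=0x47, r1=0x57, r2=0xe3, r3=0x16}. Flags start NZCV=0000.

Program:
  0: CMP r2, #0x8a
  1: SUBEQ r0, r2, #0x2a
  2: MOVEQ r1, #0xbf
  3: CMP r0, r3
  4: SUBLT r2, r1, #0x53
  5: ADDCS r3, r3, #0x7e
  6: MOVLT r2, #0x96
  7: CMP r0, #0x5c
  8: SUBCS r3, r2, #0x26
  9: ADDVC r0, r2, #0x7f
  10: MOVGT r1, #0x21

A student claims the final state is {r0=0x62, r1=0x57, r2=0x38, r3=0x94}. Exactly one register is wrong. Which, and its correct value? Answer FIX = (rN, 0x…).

FIX = (r2, 0xe3)

0: ✓ CMP  NZCV=0010
1: · SUBEQ
2: · MOVEQ
3: ✓ CMP  NZCV=0010
4: · SUBLT
5: ✓ ADDCS  r3←0x94
6: · MOVLT
7: ✓ CMP  NZCV=1000
8: · SUBCS
9: ✓ ADDVC  r0←0x62
10: · MOVGT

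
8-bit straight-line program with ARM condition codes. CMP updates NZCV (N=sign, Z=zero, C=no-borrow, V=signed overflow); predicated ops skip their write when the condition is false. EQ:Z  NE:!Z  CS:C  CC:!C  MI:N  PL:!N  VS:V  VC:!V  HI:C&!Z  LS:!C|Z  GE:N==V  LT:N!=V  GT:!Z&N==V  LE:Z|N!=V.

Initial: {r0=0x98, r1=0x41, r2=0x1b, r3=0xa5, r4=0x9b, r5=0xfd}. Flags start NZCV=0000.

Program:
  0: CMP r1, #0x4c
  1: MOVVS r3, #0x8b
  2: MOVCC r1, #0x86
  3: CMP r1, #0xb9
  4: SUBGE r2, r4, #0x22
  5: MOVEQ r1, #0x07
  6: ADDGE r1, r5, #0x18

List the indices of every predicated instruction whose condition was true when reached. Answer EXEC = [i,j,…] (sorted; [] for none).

0: ✓ CMP  NZCV=1000
1: · MOVVS
2: ✓ MOVCC  r1←0x86
3: ✓ CMP  NZCV=1000
4: · SUBGE
5: · MOVEQ
6: · ADDGE

EXEC = [2]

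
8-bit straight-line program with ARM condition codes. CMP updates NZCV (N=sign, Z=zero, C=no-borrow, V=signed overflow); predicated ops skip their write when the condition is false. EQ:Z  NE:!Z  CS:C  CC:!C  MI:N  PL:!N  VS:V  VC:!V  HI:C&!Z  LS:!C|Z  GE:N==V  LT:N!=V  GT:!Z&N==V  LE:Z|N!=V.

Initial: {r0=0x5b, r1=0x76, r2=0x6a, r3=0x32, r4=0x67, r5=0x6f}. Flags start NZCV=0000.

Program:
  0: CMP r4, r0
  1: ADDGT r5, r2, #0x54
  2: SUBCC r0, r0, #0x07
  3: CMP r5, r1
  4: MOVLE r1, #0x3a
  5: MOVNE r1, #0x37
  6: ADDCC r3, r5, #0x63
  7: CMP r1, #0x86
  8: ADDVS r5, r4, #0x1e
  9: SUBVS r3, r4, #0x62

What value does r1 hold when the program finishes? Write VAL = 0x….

VAL = 0x37

0: ✓ CMP  NZCV=0010
1: ✓ ADDGT  r5←0xbe
2: · SUBCC
3: ✓ CMP  NZCV=0011
4: ✓ MOVLE  r1←0x3a
5: ✓ MOVNE  r1←0x37
6: · ADDCC
7: ✓ CMP  NZCV=1001
8: ✓ ADDVS  r5←0x85
9: ✓ SUBVS  r3←0x05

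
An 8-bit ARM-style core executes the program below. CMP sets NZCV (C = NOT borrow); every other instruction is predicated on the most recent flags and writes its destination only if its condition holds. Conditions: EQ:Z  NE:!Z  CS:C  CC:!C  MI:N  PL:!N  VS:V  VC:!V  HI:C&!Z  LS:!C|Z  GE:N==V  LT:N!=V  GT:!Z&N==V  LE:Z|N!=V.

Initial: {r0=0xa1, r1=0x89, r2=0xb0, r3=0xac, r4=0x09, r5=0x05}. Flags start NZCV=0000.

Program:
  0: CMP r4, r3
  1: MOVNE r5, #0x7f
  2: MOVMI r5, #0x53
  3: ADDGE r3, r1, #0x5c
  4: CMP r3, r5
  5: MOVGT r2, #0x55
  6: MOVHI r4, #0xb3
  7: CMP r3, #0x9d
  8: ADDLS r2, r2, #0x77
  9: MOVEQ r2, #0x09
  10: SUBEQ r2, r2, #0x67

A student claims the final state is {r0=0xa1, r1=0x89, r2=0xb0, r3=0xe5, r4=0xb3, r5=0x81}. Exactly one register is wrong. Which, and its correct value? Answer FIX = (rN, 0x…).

[0] flags=0000 → (cmp)
[1] flags=0000 NE?T → r5=0x7f
[2] flags=0000 MI?F → skip
[3] flags=0000 GE?T → r3=0xe5
[4] flags=0011 → (cmp)
[5] flags=0011 GT?F → skip
[6] flags=0011 HI?T → r4=0xb3
[7] flags=0010 → (cmp)
[8] flags=0010 LS?F → skip
[9] flags=0010 EQ?F → skip
[10] flags=0010 EQ?F → skip

FIX = (r5, 0x7f)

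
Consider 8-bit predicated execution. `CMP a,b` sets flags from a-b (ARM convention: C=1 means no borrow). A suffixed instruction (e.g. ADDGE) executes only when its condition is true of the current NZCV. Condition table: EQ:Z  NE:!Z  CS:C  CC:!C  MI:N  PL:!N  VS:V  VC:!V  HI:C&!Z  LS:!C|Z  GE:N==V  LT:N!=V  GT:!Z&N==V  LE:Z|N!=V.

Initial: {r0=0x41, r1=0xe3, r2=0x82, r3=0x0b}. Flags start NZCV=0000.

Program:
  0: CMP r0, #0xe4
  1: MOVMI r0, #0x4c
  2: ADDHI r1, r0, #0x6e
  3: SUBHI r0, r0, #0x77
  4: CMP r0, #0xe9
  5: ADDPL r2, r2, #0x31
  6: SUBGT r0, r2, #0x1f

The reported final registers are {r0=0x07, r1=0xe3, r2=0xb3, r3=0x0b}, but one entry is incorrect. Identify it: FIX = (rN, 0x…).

FIX = (r0, 0x94)

[0] flags=0000 → (cmp)
[1] flags=0000 MI?F → skip
[2] flags=0000 HI?F → skip
[3] flags=0000 HI?F → skip
[4] flags=0000 → (cmp)
[5] flags=0000 PL?T → r2=0xb3
[6] flags=0000 GT?T → r0=0x94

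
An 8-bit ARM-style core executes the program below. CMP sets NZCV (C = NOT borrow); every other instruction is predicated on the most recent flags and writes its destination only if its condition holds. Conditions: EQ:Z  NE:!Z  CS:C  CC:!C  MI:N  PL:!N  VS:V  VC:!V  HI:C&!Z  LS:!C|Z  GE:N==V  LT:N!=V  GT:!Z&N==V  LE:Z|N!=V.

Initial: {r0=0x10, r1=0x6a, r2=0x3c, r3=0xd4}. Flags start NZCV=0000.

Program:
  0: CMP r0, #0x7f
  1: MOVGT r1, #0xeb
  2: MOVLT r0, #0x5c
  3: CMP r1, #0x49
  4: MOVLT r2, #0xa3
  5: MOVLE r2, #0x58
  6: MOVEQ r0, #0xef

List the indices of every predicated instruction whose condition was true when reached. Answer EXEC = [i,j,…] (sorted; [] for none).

EXEC = [2]

[0] flags=1000 → (cmp)
[1] flags=1000 GT?F → skip
[2] flags=1000 LT?T → r0=0x5c
[3] flags=0010 → (cmp)
[4] flags=0010 LT?F → skip
[5] flags=0010 LE?F → skip
[6] flags=0010 EQ?F → skip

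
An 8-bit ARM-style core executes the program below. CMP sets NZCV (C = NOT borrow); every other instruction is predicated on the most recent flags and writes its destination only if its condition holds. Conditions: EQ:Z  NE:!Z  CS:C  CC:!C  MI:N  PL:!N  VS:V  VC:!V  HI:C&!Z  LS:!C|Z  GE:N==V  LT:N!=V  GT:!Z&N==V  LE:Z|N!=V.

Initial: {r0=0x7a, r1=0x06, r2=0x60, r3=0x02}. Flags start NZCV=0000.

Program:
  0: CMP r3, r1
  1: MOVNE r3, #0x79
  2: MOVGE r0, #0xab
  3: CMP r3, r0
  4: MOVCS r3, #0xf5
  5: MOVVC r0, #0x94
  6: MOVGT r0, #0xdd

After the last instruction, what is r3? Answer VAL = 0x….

0: ✓ CMP  NZCV=1000
1: ✓ MOVNE  r3←0x79
2: · MOVGE
3: ✓ CMP  NZCV=1000
4: · MOVCS
5: ✓ MOVVC  r0←0x94
6: · MOVGT

VAL = 0x79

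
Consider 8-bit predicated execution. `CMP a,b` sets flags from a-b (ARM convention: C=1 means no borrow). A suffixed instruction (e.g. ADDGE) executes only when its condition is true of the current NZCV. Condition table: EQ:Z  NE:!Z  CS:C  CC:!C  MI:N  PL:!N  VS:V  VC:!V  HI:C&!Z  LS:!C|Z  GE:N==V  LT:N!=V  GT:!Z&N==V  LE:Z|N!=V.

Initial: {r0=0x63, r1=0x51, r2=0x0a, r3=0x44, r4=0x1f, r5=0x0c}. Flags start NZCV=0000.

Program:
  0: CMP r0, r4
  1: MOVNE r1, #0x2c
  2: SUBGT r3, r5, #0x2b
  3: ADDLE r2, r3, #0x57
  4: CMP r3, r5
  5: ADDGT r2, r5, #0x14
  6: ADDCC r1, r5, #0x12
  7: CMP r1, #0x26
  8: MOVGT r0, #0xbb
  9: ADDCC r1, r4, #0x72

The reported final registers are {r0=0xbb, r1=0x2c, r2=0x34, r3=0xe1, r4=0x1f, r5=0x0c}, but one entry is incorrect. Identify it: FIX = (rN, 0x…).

[0] flags=0010 → (cmp)
[1] flags=0010 NE?T → r1=0x2c
[2] flags=0010 GT?T → r3=0xe1
[3] flags=0010 LE?F → skip
[4] flags=1010 → (cmp)
[5] flags=1010 GT?F → skip
[6] flags=1010 CC?F → skip
[7] flags=0010 → (cmp)
[8] flags=0010 GT?T → r0=0xbb
[9] flags=0010 CC?F → skip

FIX = (r2, 0x0a)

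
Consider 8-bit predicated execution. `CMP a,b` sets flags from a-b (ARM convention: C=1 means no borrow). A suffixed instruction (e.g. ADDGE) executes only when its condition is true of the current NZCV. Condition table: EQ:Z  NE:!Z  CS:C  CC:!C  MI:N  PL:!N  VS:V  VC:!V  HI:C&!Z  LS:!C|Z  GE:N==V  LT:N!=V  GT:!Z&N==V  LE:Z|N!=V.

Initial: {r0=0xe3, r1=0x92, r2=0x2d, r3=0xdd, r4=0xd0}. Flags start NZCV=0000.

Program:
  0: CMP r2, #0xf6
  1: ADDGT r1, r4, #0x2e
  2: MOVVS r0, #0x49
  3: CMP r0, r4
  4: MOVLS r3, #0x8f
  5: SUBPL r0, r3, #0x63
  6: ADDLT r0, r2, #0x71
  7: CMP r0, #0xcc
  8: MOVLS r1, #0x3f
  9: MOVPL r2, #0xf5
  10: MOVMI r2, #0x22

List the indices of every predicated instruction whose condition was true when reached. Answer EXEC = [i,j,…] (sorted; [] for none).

EXEC = [1,5,8,10]

0: ✓ CMP  NZCV=0000
1: ✓ ADDGT  r1←0xfe
2: · MOVVS
3: ✓ CMP  NZCV=0010
4: · MOVLS
5: ✓ SUBPL  r0←0x7a
6: · ADDLT
7: ✓ CMP  NZCV=1001
8: ✓ MOVLS  r1←0x3f
9: · MOVPL
10: ✓ MOVMI  r2←0x22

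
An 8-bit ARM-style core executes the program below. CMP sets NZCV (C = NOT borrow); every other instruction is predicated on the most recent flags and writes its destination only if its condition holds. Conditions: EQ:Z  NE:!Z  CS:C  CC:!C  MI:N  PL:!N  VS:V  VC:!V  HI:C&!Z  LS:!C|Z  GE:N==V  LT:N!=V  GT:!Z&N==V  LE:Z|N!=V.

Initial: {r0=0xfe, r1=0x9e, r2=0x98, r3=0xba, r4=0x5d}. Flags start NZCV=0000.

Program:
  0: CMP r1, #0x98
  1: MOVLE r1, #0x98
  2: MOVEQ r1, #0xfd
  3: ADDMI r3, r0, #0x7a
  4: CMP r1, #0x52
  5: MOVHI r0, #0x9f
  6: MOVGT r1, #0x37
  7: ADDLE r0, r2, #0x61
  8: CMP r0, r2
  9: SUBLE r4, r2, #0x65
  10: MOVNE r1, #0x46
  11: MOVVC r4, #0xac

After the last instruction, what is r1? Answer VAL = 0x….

VAL = 0x46

0: ✓ CMP  NZCV=0010
1: · MOVLE
2: · MOVEQ
3: · ADDMI
4: ✓ CMP  NZCV=0011
5: ✓ MOVHI  r0←0x9f
6: · MOVGT
7: ✓ ADDLE  r0←0xf9
8: ✓ CMP  NZCV=0010
9: · SUBLE
10: ✓ MOVNE  r1←0x46
11: ✓ MOVVC  r4←0xac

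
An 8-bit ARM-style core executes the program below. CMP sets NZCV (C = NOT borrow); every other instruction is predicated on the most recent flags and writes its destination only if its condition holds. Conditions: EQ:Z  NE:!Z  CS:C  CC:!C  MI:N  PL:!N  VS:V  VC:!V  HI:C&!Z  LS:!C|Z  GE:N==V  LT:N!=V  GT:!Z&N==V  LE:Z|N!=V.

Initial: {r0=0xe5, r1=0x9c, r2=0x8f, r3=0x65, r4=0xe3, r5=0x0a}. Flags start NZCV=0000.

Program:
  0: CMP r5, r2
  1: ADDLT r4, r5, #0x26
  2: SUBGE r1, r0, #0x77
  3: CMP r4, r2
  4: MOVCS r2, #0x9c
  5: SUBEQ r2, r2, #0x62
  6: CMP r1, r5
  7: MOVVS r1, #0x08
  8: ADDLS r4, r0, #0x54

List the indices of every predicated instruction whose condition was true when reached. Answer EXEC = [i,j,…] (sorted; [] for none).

EXEC = [2,4]

0: ✓ CMP  NZCV=0000
1: · ADDLT
2: ✓ SUBGE  r1←0x6e
3: ✓ CMP  NZCV=0010
4: ✓ MOVCS  r2←0x9c
5: · SUBEQ
6: ✓ CMP  NZCV=0010
7: · MOVVS
8: · ADDLS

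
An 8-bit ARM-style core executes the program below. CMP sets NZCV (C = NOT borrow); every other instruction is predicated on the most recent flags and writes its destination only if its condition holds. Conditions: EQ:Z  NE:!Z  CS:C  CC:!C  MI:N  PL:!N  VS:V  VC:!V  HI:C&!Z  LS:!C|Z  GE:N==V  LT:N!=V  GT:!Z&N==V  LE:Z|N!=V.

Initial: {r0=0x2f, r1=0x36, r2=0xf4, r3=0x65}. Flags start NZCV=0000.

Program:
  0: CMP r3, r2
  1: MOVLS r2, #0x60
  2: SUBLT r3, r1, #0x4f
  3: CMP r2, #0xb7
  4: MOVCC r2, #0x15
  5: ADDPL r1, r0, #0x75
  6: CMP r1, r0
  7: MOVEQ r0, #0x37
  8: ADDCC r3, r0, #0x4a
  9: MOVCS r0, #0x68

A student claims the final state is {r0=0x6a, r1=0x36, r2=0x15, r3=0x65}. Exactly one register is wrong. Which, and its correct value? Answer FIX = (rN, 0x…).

FIX = (r0, 0x68)

[0] flags=0000 → (cmp)
[1] flags=0000 LS?T → r2=0x60
[2] flags=0000 LT?F → skip
[3] flags=1001 → (cmp)
[4] flags=1001 CC?T → r2=0x15
[5] flags=1001 PL?F → skip
[6] flags=0010 → (cmp)
[7] flags=0010 EQ?F → skip
[8] flags=0010 CC?F → skip
[9] flags=0010 CS?T → r0=0x68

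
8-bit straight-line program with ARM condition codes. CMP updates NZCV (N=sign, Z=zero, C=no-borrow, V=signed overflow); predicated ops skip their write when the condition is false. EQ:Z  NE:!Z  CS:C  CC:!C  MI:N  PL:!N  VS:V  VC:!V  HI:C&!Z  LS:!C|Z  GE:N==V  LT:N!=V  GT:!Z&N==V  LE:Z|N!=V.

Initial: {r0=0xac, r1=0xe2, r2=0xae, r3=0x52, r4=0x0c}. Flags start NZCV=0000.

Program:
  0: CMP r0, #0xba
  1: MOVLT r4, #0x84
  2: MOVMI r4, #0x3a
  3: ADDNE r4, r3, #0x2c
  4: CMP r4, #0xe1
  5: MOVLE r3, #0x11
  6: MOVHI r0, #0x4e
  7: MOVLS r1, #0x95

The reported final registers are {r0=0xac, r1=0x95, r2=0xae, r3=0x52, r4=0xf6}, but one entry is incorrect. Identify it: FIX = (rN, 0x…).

[0] flags=1000 → (cmp)
[1] flags=1000 LT?T → r4=0x84
[2] flags=1000 MI?T → r4=0x3a
[3] flags=1000 NE?T → r4=0x7e
[4] flags=1001 → (cmp)
[5] flags=1001 LE?F → skip
[6] flags=1001 HI?F → skip
[7] flags=1001 LS?T → r1=0x95

FIX = (r4, 0x7e)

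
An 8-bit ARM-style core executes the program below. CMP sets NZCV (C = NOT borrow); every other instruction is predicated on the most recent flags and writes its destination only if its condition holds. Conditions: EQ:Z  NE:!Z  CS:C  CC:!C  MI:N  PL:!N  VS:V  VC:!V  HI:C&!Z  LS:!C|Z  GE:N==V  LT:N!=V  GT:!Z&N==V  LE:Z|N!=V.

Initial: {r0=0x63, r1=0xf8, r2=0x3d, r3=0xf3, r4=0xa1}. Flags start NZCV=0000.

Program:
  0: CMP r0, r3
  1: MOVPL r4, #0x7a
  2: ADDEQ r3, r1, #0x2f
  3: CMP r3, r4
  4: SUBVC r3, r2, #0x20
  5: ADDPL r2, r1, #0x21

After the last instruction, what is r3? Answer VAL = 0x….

VAL = 0xf3

[0] flags=0000 → (cmp)
[1] flags=0000 PL?T → r4=0x7a
[2] flags=0000 EQ?F → skip
[3] flags=0011 → (cmp)
[4] flags=0011 VC?F → skip
[5] flags=0011 PL?T → r2=0x19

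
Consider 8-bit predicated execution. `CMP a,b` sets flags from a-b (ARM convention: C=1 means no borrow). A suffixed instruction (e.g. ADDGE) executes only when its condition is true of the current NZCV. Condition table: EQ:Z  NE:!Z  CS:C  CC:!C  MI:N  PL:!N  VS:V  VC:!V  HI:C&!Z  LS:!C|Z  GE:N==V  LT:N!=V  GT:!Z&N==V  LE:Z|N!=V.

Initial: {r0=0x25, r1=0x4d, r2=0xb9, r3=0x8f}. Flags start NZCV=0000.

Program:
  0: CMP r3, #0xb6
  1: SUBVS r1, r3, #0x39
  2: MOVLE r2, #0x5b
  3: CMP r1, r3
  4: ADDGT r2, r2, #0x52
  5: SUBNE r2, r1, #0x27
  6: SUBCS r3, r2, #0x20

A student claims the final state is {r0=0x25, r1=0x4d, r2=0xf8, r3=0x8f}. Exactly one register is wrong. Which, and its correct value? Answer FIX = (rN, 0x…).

FIX = (r2, 0x26)

[0] flags=1000 → (cmp)
[1] flags=1000 VS?F → skip
[2] flags=1000 LE?T → r2=0x5b
[3] flags=1001 → (cmp)
[4] flags=1001 GT?T → r2=0xad
[5] flags=1001 NE?T → r2=0x26
[6] flags=1001 CS?F → skip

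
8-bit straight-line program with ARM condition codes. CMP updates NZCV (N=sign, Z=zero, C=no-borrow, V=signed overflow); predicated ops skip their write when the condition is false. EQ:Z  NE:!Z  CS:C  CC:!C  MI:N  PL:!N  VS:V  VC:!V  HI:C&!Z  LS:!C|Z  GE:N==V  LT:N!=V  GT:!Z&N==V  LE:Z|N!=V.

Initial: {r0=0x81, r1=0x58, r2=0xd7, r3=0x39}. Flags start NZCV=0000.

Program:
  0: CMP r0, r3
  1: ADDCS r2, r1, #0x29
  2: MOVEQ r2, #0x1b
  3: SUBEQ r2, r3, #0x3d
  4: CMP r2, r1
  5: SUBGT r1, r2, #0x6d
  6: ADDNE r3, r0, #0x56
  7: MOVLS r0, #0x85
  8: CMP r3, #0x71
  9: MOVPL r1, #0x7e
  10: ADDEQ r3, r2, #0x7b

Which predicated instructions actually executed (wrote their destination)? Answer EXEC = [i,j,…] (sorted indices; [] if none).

[0] flags=0011 → (cmp)
[1] flags=0011 CS?T → r2=0x81
[2] flags=0011 EQ?F → skip
[3] flags=0011 EQ?F → skip
[4] flags=0011 → (cmp)
[5] flags=0011 GT?F → skip
[6] flags=0011 NE?T → r3=0xd7
[7] flags=0011 LS?F → skip
[8] flags=0011 → (cmp)
[9] flags=0011 PL?T → r1=0x7e
[10] flags=0011 EQ?F → skip

EXEC = [1,6,9]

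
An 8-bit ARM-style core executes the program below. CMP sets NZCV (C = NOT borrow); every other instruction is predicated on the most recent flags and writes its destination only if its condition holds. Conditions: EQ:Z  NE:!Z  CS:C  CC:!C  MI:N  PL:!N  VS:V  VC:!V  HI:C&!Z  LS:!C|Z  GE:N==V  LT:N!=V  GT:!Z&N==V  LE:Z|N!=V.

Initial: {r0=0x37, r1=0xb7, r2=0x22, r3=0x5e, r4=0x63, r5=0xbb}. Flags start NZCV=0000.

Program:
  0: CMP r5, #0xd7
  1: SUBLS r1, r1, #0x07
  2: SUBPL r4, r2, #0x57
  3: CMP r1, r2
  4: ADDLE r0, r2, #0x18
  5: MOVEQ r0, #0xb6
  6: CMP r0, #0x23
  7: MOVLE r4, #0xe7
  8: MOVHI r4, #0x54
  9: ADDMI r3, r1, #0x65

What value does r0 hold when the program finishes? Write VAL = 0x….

VAL = 0x3a

0: ✓ CMP  NZCV=1000
1: ✓ SUBLS  r1←0xb0
2: · SUBPL
3: ✓ CMP  NZCV=1010
4: ✓ ADDLE  r0←0x3a
5: · MOVEQ
6: ✓ CMP  NZCV=0010
7: · MOVLE
8: ✓ MOVHI  r4←0x54
9: · ADDMI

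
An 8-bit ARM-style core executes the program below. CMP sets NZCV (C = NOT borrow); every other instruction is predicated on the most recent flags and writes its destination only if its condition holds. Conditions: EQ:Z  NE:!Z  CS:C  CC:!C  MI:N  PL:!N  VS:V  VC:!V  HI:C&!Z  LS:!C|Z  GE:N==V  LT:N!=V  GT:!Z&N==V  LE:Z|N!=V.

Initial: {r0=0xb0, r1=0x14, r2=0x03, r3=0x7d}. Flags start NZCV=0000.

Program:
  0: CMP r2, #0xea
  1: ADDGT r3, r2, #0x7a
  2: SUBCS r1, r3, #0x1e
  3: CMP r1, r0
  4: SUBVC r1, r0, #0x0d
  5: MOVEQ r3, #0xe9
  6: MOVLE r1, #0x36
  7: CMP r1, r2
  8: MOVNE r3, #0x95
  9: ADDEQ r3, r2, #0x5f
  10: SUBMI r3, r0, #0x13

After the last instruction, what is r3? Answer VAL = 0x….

VAL = 0x9d

[0] flags=0000 → (cmp)
[1] flags=0000 GT?T → r3=0x7d
[2] flags=0000 CS?F → skip
[3] flags=0000 → (cmp)
[4] flags=0000 VC?T → r1=0xa3
[5] flags=0000 EQ?F → skip
[6] flags=0000 LE?F → skip
[7] flags=1010 → (cmp)
[8] flags=1010 NE?T → r3=0x95
[9] flags=1010 EQ?F → skip
[10] flags=1010 MI?T → r3=0x9d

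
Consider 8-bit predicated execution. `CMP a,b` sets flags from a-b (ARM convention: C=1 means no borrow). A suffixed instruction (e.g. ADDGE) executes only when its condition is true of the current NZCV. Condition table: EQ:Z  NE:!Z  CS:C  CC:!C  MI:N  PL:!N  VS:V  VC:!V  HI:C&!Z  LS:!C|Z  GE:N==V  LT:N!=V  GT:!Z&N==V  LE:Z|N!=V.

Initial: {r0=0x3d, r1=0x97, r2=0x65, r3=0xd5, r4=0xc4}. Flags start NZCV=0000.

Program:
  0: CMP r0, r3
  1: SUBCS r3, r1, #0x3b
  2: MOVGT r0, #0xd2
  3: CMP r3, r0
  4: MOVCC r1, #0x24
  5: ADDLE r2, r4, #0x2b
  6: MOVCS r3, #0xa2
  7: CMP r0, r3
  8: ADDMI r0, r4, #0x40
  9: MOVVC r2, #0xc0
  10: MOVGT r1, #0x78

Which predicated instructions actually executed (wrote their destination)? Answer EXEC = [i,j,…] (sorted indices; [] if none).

EXEC = [2,6,9,10]

[0] flags=0000 → (cmp)
[1] flags=0000 CS?F → skip
[2] flags=0000 GT?T → r0=0xd2
[3] flags=0010 → (cmp)
[4] flags=0010 CC?F → skip
[5] flags=0010 LE?F → skip
[6] flags=0010 CS?T → r3=0xa2
[7] flags=0010 → (cmp)
[8] flags=0010 MI?F → skip
[9] flags=0010 VC?T → r2=0xc0
[10] flags=0010 GT?T → r1=0x78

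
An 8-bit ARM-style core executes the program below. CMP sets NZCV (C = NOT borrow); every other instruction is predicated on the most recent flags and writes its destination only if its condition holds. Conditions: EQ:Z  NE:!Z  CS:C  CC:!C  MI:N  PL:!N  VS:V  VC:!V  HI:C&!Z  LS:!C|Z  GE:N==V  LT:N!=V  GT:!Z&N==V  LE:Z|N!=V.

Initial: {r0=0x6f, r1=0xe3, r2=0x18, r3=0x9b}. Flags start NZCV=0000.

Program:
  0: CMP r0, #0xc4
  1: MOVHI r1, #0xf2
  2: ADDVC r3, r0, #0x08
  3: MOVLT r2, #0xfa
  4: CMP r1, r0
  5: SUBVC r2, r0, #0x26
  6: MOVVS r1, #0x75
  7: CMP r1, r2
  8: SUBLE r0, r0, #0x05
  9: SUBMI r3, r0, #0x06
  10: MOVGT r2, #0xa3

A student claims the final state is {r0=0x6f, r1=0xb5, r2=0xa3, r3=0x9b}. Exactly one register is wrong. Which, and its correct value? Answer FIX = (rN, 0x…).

[0] flags=1001 → (cmp)
[1] flags=1001 HI?F → skip
[2] flags=1001 VC?F → skip
[3] flags=1001 LT?F → skip
[4] flags=0011 → (cmp)
[5] flags=0011 VC?F → skip
[6] flags=0011 VS?T → r1=0x75
[7] flags=0010 → (cmp)
[8] flags=0010 LE?F → skip
[9] flags=0010 MI?F → skip
[10] flags=0010 GT?T → r2=0xa3

FIX = (r1, 0x75)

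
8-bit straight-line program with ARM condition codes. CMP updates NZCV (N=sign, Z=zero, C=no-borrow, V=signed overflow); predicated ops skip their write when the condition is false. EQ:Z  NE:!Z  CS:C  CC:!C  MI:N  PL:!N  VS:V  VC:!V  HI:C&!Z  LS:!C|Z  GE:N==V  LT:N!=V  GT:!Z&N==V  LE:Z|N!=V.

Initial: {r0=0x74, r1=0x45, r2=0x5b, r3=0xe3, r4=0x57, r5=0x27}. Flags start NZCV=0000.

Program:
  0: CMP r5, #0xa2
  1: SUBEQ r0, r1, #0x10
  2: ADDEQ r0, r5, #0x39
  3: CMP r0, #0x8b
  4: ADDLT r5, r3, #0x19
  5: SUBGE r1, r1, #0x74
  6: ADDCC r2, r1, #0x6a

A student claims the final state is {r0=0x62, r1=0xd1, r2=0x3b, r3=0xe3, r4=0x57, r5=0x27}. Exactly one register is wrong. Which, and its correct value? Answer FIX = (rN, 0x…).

FIX = (r0, 0x74)

[0] flags=1001 → (cmp)
[1] flags=1001 EQ?F → skip
[2] flags=1001 EQ?F → skip
[3] flags=1001 → (cmp)
[4] flags=1001 LT?F → skip
[5] flags=1001 GE?T → r1=0xd1
[6] flags=1001 CC?T → r2=0x3b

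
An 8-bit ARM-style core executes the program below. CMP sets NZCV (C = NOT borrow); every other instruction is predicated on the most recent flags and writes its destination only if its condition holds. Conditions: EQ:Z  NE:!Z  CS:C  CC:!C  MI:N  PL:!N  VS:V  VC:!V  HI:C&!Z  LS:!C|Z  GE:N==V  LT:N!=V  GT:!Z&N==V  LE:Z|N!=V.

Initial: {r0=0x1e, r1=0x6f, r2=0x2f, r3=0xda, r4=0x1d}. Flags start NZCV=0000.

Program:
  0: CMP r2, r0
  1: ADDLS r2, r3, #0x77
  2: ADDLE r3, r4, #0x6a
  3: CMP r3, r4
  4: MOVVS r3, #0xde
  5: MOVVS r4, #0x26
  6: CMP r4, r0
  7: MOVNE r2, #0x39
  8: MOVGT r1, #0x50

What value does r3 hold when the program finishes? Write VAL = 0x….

[0] flags=0010 → (cmp)
[1] flags=0010 LS?F → skip
[2] flags=0010 LE?F → skip
[3] flags=1010 → (cmp)
[4] flags=1010 VS?F → skip
[5] flags=1010 VS?F → skip
[6] flags=1000 → (cmp)
[7] flags=1000 NE?T → r2=0x39
[8] flags=1000 GT?F → skip

VAL = 0xda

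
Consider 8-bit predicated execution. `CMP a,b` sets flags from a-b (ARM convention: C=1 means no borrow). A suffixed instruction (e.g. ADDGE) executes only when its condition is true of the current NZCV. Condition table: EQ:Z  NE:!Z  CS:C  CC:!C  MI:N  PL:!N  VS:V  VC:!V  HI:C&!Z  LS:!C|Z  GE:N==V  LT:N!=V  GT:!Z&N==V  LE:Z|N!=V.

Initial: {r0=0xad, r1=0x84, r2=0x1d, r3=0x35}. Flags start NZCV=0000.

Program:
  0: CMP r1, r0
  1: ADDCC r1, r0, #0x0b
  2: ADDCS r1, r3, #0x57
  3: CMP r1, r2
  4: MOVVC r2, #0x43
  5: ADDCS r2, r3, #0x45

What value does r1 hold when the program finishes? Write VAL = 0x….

VAL = 0xb8

0: ✓ CMP  NZCV=1000
1: ✓ ADDCC  r1←0xb8
2: · ADDCS
3: ✓ CMP  NZCV=1010
4: ✓ MOVVC  r2←0x43
5: ✓ ADDCS  r2←0x7a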